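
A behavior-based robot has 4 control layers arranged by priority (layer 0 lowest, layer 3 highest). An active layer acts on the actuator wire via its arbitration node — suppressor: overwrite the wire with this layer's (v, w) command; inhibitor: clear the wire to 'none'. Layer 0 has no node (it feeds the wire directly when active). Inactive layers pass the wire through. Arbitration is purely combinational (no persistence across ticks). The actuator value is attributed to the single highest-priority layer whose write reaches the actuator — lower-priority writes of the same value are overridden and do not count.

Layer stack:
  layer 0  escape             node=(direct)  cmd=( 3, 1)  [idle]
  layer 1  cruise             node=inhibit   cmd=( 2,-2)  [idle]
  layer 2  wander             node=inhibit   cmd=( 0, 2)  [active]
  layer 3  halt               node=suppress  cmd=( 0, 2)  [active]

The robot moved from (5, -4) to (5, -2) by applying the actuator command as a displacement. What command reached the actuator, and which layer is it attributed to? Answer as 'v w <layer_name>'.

0 2 halt

displacement = (5, -2) − (5, -4) = (0, 2)
layer 0 (escape) idle — none
layer 1 (cruise) idle — unchanged: none
layer 2 (wander) active — inhibits: none
layer 3 (halt) active — suppresses: (0, 2)
→ actuator (0, 2) — from layer 3 (halt)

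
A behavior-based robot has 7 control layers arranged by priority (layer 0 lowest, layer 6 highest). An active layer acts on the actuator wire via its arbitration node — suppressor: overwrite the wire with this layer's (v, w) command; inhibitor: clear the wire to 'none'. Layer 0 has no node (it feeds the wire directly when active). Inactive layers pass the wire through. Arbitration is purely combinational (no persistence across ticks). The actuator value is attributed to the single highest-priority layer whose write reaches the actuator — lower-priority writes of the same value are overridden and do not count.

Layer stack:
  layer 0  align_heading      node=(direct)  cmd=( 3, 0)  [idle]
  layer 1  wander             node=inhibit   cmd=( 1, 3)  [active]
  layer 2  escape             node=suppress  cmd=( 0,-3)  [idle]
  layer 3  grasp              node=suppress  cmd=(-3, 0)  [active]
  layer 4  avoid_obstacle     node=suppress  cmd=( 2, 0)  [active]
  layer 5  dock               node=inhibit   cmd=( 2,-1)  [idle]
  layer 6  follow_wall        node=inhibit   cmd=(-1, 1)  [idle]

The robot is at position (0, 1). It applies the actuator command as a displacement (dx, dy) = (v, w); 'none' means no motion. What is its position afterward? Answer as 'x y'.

[0] align_heading off; wire := none
[1] wander on (inhibit); wire := none
[2] escape off; pass none
[3] grasp on (suppress); wire := (-3, 0)
[4] avoid_obstacle on (suppress); wire := (2, 0)
[5] dock off; pass (2, 0)
[6] follow_wall off; pass (2, 0)
output (2, 0)
position: (0, 1) + (2, 0) = (2, 1)

2 1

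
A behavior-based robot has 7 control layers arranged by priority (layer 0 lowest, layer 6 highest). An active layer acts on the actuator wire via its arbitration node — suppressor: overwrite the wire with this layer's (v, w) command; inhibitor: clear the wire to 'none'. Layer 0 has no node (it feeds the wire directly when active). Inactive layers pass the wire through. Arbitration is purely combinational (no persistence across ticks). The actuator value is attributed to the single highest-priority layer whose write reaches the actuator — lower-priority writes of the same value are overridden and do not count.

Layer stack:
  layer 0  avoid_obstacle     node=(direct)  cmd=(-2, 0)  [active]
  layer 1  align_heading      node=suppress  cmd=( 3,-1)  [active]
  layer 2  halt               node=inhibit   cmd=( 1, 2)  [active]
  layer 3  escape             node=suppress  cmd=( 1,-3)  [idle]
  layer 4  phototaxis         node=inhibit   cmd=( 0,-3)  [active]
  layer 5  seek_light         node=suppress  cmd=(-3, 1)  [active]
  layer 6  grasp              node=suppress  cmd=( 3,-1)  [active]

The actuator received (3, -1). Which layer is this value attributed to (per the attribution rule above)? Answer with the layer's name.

grasp

[0] avoid_obstacle on; wire := (-2, 0)
[1] align_heading on (suppress); wire := (3, -1)
[2] halt on (inhibit); wire := none
[3] escape off; pass none
[4] phototaxis on (inhibit); wire := none
[5] seek_light on (suppress); wire := (-3, 1)
[6] grasp on (suppress); wire := (3, -1)
output (3, -1)
last writer: layer 6 = grasp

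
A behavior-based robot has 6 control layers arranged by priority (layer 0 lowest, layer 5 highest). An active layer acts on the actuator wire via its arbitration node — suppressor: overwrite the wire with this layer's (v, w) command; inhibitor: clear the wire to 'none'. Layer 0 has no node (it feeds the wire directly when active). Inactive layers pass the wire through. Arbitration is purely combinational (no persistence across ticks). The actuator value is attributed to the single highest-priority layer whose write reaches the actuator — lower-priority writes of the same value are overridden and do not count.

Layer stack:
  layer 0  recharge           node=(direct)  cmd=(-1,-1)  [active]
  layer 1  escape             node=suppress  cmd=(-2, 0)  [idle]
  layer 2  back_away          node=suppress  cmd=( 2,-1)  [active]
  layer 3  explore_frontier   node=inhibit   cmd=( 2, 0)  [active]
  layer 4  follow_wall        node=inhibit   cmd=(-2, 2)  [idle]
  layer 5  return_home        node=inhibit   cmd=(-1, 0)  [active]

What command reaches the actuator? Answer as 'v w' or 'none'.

none

layer 0 (recharge) active — direct: (-1, -1)
layer 1 (escape) idle — unchanged: (-1, -1)
layer 2 (back_away) active — suppresses: (2, -1)
layer 3 (explore_frontier) active — inhibits: none
layer 4 (follow_wall) idle — unchanged: none
layer 5 (return_home) active — inhibits: none
→ actuator none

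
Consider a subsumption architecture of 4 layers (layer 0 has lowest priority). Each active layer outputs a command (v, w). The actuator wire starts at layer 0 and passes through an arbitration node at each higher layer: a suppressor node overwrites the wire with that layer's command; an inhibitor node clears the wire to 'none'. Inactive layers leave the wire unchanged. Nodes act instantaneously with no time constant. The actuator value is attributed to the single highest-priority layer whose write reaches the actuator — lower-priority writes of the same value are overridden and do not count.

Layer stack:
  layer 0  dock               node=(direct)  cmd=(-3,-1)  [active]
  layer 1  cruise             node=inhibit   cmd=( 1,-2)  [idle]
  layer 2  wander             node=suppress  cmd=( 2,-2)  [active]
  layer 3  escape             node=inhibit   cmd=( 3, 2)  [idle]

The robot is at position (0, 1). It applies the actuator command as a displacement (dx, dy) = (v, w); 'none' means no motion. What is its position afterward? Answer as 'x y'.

2 -1

[0] dock on; wire := (-3, -1)
[1] cruise off; pass (-3, -1)
[2] wander on (suppress); wire := (2, -2)
[3] escape off; pass (2, -2)
output (2, -2)
position: (0, 1) + (2, -2) = (2, -1)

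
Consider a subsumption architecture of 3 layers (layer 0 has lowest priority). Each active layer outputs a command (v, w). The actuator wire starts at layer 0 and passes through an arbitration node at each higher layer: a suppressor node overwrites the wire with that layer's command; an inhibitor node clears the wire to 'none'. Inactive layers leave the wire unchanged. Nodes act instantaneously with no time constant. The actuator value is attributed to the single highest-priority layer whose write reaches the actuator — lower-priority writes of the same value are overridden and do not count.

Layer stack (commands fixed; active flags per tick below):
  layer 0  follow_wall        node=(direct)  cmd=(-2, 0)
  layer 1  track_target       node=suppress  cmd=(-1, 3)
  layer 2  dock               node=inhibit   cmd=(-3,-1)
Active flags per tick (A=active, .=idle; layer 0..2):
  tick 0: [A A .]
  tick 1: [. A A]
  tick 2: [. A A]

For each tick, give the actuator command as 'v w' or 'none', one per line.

tick 0:
  layer 0 (follow_wall) active — direct: (-2, 0)
  layer 1 (track_target) active — suppresses: (-1, 3)
  layer 2 (dock) idle — unchanged: (-1, 3)
  → actuator (-1, 3)
tick 1:
  layer 0 (follow_wall) idle — none
  layer 1 (track_target) active — suppresses: (-1, 3)
  layer 2 (dock) active — inhibits: none
  → actuator none
tick 2:
  layer 0 (follow_wall) idle — none
  layer 1 (track_target) active — suppresses: (-1, 3)
  layer 2 (dock) active — inhibits: none
  → actuator none

-1 3
none
none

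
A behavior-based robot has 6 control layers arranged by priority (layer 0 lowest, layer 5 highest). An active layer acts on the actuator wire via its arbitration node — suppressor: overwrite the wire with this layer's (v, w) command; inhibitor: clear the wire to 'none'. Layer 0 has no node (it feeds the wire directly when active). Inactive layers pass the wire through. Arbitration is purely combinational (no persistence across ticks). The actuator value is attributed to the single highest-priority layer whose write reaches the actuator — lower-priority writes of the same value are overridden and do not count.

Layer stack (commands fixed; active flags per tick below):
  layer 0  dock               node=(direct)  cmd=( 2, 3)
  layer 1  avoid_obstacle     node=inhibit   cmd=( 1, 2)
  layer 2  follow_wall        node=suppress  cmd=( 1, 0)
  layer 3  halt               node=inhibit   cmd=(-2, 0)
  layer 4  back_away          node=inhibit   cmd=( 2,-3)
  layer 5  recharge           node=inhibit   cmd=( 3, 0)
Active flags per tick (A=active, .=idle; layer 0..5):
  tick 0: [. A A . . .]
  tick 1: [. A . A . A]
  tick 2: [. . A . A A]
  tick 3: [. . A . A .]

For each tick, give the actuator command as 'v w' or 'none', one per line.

tick 0:
  [0] dock off; wire := none
  [1] avoid_obstacle on (inhibit); wire := none
  [2] follow_wall on (suppress); wire := (1, 0)
  [3] halt off; pass (1, 0)
  [4] back_away off; pass (1, 0)
  [5] recharge off; pass (1, 0)
  output (1, 0)
tick 1:
  [0] dock off; wire := none
  [1] avoid_obstacle on (inhibit); wire := none
  [2] follow_wall off; pass none
  [3] halt on (inhibit); wire := none
  [4] back_away off; pass none
  [5] recharge on (inhibit); wire := none
  output none
tick 2:
  [0] dock off; wire := none
  [1] avoid_obstacle off; pass none
  [2] follow_wall on (suppress); wire := (1, 0)
  [3] halt off; pass (1, 0)
  [4] back_away on (inhibit); wire := none
  [5] recharge on (inhibit); wire := none
  output none
tick 3:
  [0] dock off; wire := none
  [1] avoid_obstacle off; pass none
  [2] follow_wall on (suppress); wire := (1, 0)
  [3] halt off; pass (1, 0)
  [4] back_away on (inhibit); wire := none
  [5] recharge off; pass none
  output none

1 0
none
none
none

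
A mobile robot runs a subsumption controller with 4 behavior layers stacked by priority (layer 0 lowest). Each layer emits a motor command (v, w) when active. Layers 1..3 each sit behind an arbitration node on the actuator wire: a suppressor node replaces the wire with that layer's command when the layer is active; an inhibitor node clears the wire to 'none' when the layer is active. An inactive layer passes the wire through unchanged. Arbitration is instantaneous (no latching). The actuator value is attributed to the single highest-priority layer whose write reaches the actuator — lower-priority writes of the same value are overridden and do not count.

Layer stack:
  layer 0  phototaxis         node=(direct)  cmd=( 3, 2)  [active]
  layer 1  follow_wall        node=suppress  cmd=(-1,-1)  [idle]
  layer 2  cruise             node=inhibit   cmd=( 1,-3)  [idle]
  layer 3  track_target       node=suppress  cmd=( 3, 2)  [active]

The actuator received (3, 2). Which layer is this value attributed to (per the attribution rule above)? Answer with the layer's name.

track_target

L0 phototaxis: active, feeds wire = (3, 2)
L1 follow_wall: idle → wire stays (3, 2)
L2 cruise: idle → wire stays (3, 2)
L3 track_target: active, suppressor → wire = (3, 2)
actuator = (3, 2)
last writer: layer 3 = track_target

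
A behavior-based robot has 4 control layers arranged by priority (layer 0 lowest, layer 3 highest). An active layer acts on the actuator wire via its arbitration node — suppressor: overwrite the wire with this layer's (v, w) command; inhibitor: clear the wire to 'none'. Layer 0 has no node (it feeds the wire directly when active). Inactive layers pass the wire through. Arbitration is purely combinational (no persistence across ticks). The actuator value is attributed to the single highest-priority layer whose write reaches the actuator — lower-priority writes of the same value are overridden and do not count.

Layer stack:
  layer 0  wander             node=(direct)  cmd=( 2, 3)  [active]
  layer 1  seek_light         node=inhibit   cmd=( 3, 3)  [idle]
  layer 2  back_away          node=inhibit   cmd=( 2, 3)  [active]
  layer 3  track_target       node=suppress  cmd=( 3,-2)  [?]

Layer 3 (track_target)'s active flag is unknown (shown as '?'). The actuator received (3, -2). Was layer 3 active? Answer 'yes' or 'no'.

If layer 3 is active=yes:
  actuator would be (3, -2)
If layer 3 is active=no:
  actuator would be none
Observed (3, -2), so layer 3 was active.

yes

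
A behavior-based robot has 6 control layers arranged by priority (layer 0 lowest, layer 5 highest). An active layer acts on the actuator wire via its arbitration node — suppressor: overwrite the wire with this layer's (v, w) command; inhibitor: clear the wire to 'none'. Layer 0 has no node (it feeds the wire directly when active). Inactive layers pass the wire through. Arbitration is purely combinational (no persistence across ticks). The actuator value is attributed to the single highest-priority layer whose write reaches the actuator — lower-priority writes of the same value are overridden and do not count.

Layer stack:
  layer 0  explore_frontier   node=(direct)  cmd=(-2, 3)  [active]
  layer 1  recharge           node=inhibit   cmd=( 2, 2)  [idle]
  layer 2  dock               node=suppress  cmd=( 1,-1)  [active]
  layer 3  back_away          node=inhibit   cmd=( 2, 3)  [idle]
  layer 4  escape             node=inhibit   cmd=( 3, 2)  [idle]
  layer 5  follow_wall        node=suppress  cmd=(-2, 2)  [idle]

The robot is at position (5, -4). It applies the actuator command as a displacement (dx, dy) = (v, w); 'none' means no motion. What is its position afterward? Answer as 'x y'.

layer 0 (explore_frontier) active — direct: (-2, 3)
layer 1 (recharge) idle — unchanged: (-2, 3)
layer 2 (dock) active — suppresses: (1, -1)
layer 3 (back_away) idle — unchanged: (1, -1)
layer 4 (escape) idle — unchanged: (1, -1)
layer 5 (follow_wall) idle — unchanged: (1, -1)
→ actuator (1, -1)
position: (5, -4) + (1, -1) = (6, -5)

6 -5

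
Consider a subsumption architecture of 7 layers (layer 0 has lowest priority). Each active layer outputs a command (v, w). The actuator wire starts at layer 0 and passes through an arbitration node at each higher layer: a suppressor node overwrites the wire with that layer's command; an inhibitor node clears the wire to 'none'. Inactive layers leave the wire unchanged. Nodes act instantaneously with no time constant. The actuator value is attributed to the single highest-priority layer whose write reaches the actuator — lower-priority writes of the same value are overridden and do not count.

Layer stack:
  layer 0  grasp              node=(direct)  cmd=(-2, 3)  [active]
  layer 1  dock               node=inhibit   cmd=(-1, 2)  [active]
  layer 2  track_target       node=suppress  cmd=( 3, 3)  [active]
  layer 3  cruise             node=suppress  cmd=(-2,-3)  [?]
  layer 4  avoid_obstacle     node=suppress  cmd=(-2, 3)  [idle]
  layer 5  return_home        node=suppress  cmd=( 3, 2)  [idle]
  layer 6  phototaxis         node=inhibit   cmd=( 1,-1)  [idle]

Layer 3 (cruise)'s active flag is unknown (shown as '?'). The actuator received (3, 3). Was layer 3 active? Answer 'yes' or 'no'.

no

If layer 3 is active=yes:
  actuator would be (-2, -3)
If layer 3 is active=no:
  actuator would be (3, 3)
Observed (3, 3), so layer 3 was idle.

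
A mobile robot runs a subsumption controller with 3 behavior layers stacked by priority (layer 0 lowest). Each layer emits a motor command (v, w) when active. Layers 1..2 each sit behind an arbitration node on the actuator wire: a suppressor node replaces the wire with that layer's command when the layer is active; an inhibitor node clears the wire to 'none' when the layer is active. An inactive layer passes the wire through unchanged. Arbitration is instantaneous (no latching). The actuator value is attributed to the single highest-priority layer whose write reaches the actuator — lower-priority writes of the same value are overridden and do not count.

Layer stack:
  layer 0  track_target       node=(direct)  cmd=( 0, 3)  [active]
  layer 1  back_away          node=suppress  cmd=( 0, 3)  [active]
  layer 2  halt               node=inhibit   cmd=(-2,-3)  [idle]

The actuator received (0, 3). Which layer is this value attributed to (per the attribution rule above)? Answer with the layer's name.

back_away

[0] track_target on; wire := (0, 3)
[1] back_away on (suppress); wire := (0, 3)
[2] halt off; pass (0, 3)
output (0, 3)
last writer: layer 1 = back_away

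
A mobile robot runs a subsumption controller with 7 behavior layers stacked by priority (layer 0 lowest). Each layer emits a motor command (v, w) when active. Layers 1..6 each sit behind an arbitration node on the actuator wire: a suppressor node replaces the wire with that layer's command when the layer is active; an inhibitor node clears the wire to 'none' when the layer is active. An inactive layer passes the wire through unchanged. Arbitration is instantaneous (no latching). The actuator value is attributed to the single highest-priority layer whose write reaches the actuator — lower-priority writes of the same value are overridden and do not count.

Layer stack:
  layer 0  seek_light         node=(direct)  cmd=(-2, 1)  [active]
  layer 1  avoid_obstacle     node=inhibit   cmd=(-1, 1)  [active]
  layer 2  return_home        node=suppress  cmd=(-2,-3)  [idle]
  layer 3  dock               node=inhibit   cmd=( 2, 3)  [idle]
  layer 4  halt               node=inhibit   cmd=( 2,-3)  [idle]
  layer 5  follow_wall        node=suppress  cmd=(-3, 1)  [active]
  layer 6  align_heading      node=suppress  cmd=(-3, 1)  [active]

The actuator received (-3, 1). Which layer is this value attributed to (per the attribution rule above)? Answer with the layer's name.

[0] seek_light on; wire := (-2, 1)
[1] avoid_obstacle on (inhibit); wire := none
[2] return_home off; pass none
[3] dock off; pass none
[4] halt off; pass none
[5] follow_wall on (suppress); wire := (-3, 1)
[6] align_heading on (suppress); wire := (-3, 1)
output (-3, 1)
last writer: layer 6 = align_heading

align_heading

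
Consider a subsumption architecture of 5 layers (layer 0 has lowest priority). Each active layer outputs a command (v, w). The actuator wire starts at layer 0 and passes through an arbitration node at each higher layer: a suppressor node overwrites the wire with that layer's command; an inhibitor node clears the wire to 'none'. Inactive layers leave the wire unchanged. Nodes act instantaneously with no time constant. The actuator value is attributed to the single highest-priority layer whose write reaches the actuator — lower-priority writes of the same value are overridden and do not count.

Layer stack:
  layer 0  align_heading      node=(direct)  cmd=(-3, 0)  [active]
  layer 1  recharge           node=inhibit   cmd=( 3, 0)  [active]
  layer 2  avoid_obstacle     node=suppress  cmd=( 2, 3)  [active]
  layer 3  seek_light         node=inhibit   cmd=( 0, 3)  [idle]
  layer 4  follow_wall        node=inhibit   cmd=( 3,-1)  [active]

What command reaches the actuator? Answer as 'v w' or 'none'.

layer 0 (align_heading) active — direct: (-3, 0)
layer 1 (recharge) active — inhibits: none
layer 2 (avoid_obstacle) active — suppresses: (2, 3)
layer 3 (seek_light) idle — unchanged: (2, 3)
layer 4 (follow_wall) active — inhibits: none
→ actuator none

none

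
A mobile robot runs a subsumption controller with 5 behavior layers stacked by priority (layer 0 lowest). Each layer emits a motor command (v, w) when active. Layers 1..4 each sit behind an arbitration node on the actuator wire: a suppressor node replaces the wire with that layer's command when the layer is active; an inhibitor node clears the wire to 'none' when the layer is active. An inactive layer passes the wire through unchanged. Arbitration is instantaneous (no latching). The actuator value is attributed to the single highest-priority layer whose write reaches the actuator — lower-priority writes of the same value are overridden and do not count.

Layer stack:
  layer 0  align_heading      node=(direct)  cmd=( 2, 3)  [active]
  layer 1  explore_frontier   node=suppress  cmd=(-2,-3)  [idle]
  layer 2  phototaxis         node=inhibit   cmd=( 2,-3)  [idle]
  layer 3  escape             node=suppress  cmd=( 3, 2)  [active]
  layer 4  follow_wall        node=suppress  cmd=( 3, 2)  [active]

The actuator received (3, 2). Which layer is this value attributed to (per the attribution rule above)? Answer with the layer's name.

[0] align_heading on; wire := (2, 3)
[1] explore_frontier off; pass (2, 3)
[2] phototaxis off; pass (2, 3)
[3] escape on (suppress); wire := (3, 2)
[4] follow_wall on (suppress); wire := (3, 2)
output (3, 2)
last writer: layer 4 = follow_wall

follow_wall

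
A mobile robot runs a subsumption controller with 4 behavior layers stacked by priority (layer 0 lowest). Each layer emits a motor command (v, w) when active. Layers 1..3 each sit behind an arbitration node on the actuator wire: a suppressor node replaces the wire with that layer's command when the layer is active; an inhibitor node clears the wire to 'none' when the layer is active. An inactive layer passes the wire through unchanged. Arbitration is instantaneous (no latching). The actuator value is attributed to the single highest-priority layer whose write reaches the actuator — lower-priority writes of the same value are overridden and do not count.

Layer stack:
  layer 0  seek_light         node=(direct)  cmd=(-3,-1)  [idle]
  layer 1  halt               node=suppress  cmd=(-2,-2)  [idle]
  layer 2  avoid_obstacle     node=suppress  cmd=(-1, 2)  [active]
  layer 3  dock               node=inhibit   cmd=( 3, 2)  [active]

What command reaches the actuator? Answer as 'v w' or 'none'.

[0] seek_light off; wire := none
[1] halt off; pass none
[2] avoid_obstacle on (suppress); wire := (-1, 2)
[3] dock on (inhibit); wire := none
output none

none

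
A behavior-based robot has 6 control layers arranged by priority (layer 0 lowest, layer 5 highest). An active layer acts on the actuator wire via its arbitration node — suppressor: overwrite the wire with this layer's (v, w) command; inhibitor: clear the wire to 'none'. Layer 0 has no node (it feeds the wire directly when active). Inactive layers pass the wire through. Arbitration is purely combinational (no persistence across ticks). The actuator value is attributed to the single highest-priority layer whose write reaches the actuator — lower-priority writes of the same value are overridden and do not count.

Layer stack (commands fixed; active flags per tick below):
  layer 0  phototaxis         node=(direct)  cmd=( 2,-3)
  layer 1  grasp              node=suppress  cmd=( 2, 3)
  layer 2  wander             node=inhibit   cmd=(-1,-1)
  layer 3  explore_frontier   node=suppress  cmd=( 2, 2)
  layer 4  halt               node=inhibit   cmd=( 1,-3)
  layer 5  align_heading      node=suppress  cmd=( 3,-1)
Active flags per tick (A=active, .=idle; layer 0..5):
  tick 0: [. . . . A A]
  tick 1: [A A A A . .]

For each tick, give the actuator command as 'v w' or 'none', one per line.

tick 0:
  [0] phototaxis off; wire := none
  [1] grasp off; pass none
  [2] wander off; pass none
  [3] explore_frontier off; pass none
  [4] halt on (inhibit); wire := none
  [5] align_heading on (suppress); wire := (3, -1)
  output (3, -1)
tick 1:
  [0] phototaxis on; wire := (2, -3)
  [1] grasp on (suppress); wire := (2, 3)
  [2] wander on (inhibit); wire := none
  [3] explore_frontier on (suppress); wire := (2, 2)
  [4] halt off; pass (2, 2)
  [5] align_heading off; pass (2, 2)
  output (2, 2)

3 -1
2 2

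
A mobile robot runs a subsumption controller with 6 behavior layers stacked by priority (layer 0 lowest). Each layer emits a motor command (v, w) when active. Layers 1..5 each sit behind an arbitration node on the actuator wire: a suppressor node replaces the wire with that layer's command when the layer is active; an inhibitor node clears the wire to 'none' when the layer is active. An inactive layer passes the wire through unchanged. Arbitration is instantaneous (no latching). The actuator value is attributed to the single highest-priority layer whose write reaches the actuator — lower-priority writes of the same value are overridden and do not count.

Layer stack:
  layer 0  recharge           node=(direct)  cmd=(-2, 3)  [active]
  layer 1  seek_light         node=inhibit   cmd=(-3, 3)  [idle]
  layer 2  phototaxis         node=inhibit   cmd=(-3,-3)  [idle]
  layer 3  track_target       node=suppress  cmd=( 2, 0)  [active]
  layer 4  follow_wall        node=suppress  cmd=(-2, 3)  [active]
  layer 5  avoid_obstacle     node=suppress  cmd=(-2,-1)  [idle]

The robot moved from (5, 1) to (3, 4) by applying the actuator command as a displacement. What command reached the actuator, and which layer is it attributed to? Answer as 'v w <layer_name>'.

-2 3 follow_wall

displacement = (3, 4) − (5, 1) = (-2, 3)
L0 recharge: active, feeds wire = (-2, 3)
L1 seek_light: idle → wire stays (-2, 3)
L2 phototaxis: idle → wire stays (-2, 3)
L3 track_target: active, suppressor → wire = (2, 0)
L4 follow_wall: active, suppressor → wire = (-2, 3)
L5 avoid_obstacle: idle → wire stays (-2, 3)
actuator = (-2, 3) — from layer 4 (follow_wall)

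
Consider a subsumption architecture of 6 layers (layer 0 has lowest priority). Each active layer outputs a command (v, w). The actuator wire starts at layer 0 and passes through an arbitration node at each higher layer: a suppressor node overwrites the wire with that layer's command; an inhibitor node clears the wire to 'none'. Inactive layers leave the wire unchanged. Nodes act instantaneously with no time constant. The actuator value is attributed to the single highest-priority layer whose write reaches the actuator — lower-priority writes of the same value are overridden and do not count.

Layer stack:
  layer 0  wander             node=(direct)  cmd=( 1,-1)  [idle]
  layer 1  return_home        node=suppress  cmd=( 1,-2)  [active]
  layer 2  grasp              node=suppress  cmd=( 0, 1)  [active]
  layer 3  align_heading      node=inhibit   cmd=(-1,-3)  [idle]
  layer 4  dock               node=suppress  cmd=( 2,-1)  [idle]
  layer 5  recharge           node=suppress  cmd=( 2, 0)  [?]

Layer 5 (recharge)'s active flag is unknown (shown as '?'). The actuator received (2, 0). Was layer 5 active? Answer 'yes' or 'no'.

yes

If layer 5 is active=yes:
  actuator would be (2, 0)
If layer 5 is active=no:
  actuator would be (0, 1)
Observed (2, 0), so layer 5 was active.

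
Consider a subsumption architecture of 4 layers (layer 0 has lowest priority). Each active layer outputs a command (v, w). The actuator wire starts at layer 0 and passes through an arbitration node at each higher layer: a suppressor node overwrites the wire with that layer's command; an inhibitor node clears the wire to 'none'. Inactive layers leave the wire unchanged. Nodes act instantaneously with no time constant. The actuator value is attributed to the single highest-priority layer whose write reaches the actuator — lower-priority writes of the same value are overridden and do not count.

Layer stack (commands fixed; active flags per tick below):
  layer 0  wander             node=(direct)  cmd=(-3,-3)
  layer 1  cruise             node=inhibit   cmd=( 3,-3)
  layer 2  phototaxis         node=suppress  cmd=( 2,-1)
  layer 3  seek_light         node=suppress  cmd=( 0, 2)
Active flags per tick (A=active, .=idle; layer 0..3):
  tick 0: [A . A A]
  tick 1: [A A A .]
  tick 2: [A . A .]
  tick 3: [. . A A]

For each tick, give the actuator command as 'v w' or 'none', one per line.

tick 0:
  L0 wander: active, feeds wire = (-3, -3)
  L1 cruise: idle → wire stays (-3, -3)
  L2 phototaxis: active, suppressor → wire = (2, -1)
  L3 seek_light: active, suppressor → wire = (0, 2)
  actuator = (0, 2)
tick 1:
  L0 wander: active, feeds wire = (-3, -3)
  L1 cruise: active, inhibitor → wire = none
  L2 phototaxis: active, suppressor → wire = (2, -1)
  L3 seek_light: idle → wire stays (2, -1)
  actuator = (2, -1)
tick 2:
  L0 wander: active, feeds wire = (-3, -3)
  L1 cruise: idle → wire stays (-3, -3)
  L2 phototaxis: active, suppressor → wire = (2, -1)
  L3 seek_light: idle → wire stays (2, -1)
  actuator = (2, -1)
tick 3:
  L0 wander: idle → wire = none
  L1 cruise: idle → wire stays none
  L2 phototaxis: active, suppressor → wire = (2, -1)
  L3 seek_light: active, suppressor → wire = (0, 2)
  actuator = (0, 2)

0 2
2 -1
2 -1
0 2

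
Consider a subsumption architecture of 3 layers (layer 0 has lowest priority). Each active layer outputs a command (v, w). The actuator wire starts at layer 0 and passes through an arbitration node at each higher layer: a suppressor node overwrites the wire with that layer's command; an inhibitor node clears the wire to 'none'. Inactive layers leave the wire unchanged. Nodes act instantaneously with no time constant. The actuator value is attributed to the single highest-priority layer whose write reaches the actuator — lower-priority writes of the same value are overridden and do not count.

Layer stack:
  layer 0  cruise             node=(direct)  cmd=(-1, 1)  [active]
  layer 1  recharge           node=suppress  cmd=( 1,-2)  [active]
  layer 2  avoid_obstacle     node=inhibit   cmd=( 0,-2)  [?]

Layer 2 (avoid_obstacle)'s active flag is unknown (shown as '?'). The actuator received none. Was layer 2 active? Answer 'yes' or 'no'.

yes

If layer 2 is active=yes:
  actuator would be none
If layer 2 is active=no:
  actuator would be (1, -2)
Observed none, so layer 2 was active.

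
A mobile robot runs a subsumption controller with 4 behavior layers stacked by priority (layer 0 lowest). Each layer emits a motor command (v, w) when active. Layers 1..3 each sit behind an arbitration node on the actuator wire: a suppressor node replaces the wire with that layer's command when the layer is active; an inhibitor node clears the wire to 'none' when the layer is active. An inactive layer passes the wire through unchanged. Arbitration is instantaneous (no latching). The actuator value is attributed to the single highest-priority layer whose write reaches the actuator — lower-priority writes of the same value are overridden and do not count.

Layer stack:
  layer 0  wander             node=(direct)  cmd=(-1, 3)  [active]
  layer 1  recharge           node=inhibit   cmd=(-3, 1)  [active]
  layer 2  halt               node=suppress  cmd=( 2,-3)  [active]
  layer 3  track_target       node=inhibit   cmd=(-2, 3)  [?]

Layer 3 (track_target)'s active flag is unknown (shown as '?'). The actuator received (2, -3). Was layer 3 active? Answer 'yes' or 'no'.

no

If layer 3 is active=yes:
  actuator would be none
If layer 3 is active=no:
  actuator would be (2, -3)
Observed (2, -3), so layer 3 was idle.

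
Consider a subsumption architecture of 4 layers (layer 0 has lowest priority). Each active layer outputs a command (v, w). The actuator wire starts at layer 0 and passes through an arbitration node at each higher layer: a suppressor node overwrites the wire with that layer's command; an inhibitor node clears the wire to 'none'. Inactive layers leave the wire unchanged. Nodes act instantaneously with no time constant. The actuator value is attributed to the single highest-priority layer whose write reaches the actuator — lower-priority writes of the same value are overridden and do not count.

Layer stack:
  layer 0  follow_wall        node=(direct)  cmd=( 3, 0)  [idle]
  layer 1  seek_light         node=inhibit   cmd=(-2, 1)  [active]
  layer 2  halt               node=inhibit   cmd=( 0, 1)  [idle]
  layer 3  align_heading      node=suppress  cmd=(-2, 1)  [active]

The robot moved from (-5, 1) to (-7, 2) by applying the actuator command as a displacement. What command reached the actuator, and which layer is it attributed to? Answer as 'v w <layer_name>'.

-2 1 align_heading

displacement = (-7, 2) − (-5, 1) = (-2, 1)
L0 follow_wall: idle → wire = none
L1 seek_light: active, inhibitor → wire = none
L2 halt: idle → wire stays none
L3 align_heading: active, suppressor → wire = (-2, 1)
actuator = (-2, 1) — from layer 3 (align_heading)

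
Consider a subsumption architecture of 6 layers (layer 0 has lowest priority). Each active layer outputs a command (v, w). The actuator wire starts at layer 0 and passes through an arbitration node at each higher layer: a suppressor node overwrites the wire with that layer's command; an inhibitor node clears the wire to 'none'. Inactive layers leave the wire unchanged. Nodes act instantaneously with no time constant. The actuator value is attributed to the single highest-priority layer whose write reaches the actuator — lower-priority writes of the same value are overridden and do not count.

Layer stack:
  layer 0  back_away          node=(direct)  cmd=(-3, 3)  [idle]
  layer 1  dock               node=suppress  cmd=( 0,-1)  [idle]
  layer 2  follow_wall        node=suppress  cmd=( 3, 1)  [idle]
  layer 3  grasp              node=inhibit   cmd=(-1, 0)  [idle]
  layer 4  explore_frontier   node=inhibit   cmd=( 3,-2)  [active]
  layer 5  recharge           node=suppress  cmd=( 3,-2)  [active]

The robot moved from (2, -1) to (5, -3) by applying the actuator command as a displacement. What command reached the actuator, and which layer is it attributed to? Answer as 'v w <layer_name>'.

displacement = (5, -3) − (2, -1) = (3, -2)
L0 back_away: idle → wire = none
L1 dock: idle → wire stays none
L2 follow_wall: idle → wire stays none
L3 grasp: idle → wire stays none
L4 explore_frontier: active, inhibitor → wire = none
L5 recharge: active, suppressor → wire = (3, -2)
actuator = (3, -2) — from layer 5 (recharge)

3 -2 recharge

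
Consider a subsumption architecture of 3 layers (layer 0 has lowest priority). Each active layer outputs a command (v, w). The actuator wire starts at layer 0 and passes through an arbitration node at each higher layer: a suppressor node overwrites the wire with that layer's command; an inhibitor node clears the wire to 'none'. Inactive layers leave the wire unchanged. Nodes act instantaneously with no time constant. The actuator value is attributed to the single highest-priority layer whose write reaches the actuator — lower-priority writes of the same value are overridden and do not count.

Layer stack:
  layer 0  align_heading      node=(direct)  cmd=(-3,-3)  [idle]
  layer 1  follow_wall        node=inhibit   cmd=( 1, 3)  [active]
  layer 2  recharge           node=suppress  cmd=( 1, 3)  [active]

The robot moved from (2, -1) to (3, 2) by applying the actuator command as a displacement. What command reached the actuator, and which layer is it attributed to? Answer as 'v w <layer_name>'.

displacement = (3, 2) − (2, -1) = (1, 3)
layer 0 (align_heading) idle — none
layer 1 (follow_wall) active — inhibits: none
layer 2 (recharge) active — suppresses: (1, 3)
→ actuator (1, 3) — from layer 2 (recharge)

1 3 recharge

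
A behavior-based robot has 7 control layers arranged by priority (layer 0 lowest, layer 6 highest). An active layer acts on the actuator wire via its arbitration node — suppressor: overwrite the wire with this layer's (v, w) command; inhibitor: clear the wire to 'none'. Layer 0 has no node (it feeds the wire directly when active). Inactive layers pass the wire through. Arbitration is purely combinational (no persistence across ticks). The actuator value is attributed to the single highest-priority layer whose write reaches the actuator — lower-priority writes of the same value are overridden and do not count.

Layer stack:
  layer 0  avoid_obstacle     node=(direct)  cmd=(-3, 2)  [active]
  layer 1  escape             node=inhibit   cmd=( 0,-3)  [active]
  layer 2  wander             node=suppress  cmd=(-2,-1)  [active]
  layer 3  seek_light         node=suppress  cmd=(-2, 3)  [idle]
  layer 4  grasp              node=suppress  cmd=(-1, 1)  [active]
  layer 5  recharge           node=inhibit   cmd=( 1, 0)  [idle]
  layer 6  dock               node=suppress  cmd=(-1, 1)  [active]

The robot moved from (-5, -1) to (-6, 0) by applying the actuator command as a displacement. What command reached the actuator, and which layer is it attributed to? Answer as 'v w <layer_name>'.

-1 1 dock

displacement = (-6, 0) − (-5, -1) = (-1, 1)
L0 avoid_obstacle: active, feeds wire = (-3, 2)
L1 escape: active, inhibitor → wire = none
L2 wander: active, suppressor → wire = (-2, -1)
L3 seek_light: idle → wire stays (-2, -1)
L4 grasp: active, suppressor → wire = (-1, 1)
L5 recharge: idle → wire stays (-1, 1)
L6 dock: active, suppressor → wire = (-1, 1)
actuator = (-1, 1) — from layer 6 (dock)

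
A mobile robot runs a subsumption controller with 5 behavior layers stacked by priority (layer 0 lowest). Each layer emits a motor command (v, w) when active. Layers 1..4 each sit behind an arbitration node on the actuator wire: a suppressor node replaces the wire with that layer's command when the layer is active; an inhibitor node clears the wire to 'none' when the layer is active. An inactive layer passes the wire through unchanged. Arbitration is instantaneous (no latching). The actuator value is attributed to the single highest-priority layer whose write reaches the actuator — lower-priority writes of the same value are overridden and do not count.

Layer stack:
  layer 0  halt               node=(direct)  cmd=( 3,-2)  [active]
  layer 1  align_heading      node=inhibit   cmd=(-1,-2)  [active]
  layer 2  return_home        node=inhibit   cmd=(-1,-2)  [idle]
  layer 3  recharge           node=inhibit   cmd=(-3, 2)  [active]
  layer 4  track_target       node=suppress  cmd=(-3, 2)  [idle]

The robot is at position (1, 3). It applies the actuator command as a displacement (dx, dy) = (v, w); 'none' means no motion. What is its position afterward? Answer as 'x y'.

1 3

L0 halt: active, feeds wire = (3, -2)
L1 align_heading: active, inhibitor → wire = none
L2 return_home: idle → wire stays none
L3 recharge: active, inhibitor → wire = none
L4 track_target: idle → wire stays none
actuator = none
position: (1, 3) + none = (1, 3)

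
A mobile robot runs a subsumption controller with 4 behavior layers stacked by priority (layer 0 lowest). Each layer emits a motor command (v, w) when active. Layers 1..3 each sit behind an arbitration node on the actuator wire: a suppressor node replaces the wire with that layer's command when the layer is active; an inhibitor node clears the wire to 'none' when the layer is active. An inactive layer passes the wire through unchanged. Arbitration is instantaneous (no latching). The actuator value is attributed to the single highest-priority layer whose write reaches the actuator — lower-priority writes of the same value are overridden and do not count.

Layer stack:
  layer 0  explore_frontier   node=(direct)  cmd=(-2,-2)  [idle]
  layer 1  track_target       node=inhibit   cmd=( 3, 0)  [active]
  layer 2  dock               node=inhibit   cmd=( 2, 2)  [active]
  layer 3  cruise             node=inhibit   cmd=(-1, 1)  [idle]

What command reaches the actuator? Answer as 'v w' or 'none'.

none

[0] explore_frontier off; wire := none
[1] track_target on (inhibit); wire := none
[2] dock on (inhibit); wire := none
[3] cruise off; pass none
output none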